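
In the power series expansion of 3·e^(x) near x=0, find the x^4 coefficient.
Expand to order 4: 3·e^(x) = x^4/8 + x^3/2 + 3·x^2/2 + 3·x + 3 + O(x^5).
The coefficient of x^4 is 1/8.

Final answer: 1/8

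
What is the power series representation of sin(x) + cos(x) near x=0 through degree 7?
-x^7/5040 - x^6/720 + x^5/120 + x^4/24 - x^3/6 - x^2/2 + x + 1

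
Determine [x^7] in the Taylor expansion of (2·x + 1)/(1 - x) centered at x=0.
Expand to order 7: (2·x + 1)/(1 - x) = 3·x^7 + 3·x^6 + 3·x^5 + 3·x^4 + 3·x^3 + 3·x^2 + 3·x + 1 + O(x^8).
The coefficient of x^7 is 3.

Final answer: 3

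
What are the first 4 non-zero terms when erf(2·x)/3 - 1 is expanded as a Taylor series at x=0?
32·x^5/(15·√(π)) - 16·x^3/(9·√(π)) + 4·x/(3·√(π)) - 1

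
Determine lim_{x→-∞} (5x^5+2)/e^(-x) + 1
The quotient is an ∞/∞ indeterminate form as x → -∞.
Compare growth rates of the dominant terms (exponentials ≫ polynomials ≫ logarithms), or apply L'Hôpital's rule; the quotient → 0.
Adding the constant: 0 + 1 = 1. Limit = 1.

Final answer: 1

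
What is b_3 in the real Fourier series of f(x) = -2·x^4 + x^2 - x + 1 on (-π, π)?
b_3 = (1/π) ∫_{-π}^{π} f(x)·sin(3x) dx.
Evaluate the integral (use parity and integration by parts as needed): b_3 = -2/3.

Final answer: -2/3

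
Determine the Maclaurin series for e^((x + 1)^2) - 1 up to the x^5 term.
13·e·x^5/5 + 19·e·x^4/6 + 10·e·x^3/3 + 3·e·x^2 + 2·e·x - 1 + e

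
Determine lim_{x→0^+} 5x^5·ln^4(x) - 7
The product is a 0·∞ indeterminate form at x → 0⁺.
Rewrite the product as 5·ln^4(x) / x^(-5) and apply L'Hôpital, or use the standard hierarchy x^(-5) ≫ |ln x|^4 as x → 0⁺.
The indeterminate product → 0, so the limit = -7.

Final answer: -7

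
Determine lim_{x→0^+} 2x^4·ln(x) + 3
The product is a 0·∞ indeterminate form at x → 0⁺.
Rewrite the product as 2·ln(x) / x^(-4) and apply L'Hôpital, or use the standard hierarchy x^(-4) ≫ |ln x| as x → 0⁺.
The indeterminate product → 0, so the limit = 3.

Final answer: 3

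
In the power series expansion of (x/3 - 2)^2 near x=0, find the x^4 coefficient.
Expand to order 4: (x/3 - 2)^2 = x^2/9 - 4·x/3 + 4 + O(x^5).
The coefficient of x^4 is 0.

Final answer: 0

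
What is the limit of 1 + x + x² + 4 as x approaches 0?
Direct substitution at x = 0 gives 5.

Final answer: 5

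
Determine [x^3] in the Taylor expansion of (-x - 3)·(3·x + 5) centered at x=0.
Expand to order 3: (-x - 3)·(3·x + 5) = -3·x^2 - 14·x - 15 + O(x^4).
The coefficient of x^3 is 0.

Final answer: 0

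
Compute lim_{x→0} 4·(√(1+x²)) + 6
Direct substitution at x = 0 gives 10.

Final answer: 10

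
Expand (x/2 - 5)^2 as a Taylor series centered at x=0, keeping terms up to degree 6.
x^2/4 - 5·x + 25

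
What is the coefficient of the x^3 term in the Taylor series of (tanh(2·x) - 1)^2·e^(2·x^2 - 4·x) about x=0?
Expand to order 3: (tanh(2·x) - 1)^2·e^(2·x^2 - 4·x) = -208·x^3/3 + 30·x^2 - 8·x + 1 + O(x^4).
The coefficient of x^3 is -208/3.

Final answer: -208/3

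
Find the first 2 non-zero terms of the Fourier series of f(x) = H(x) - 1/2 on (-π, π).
2·sin(x)/π + 2·sin(3·x)/(3·π)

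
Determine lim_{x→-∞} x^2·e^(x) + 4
The product is a 0·∞ indeterminate form at x → -∞.
Rewrite the product as x^2 / e^(-x) (an ∞/∞ form) and apply L'Hôpital, or use the standard hierarchy e^(|x|) ≫ |x^2| as x → -∞.
The indeterminate product → 0, so the limit = 4.

Final answer: 4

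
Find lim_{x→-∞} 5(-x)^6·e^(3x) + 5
The product is a 0·∞ indeterminate form at x → -∞.
Rewrite the product as 5(-x)^6 / e^(-3x) (an ∞/∞ form) and apply L'Hôpital, or use the standard hierarchy e^(3|x|) ≫ |(-x)^6| as x → -∞.
The indeterminate product → 0, so the limit = 5.

Final answer: 5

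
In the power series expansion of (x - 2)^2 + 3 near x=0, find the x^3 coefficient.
Expand to order 3: (x - 2)^2 + 3 = x^2 - 4·x + 7 + O(x^4).
The coefficient of x^3 is 0.

Final answer: 0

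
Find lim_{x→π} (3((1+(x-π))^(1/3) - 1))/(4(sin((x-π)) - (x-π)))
Both numerator and denominator → 0 as x → π; this is a 0/0 indeterminate form.
Expand each to leading order near x = π: numerator ~ (x - π), denominator ~ -2·(x - π)^3/3.
The limit of the ratio is -∞.

Final answer: -∞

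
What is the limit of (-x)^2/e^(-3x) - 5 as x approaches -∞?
The quotient is an ∞/∞ indeterminate form as x → -∞.
Compare growth rates of the dominant terms (exponentials ≫ polynomials ≫ logarithms), or apply L'Hôpital's rule; the quotient → 0.
Adding the constant: 0 - 5 = -5. Limit = -5.

Final answer: -5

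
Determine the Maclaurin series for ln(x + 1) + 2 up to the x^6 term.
-x^6/6 + x^5/5 - x^4/4 + x^3/3 - x^2/2 + x + 2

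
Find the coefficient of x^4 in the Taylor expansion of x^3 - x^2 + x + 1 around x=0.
Expand to order 4: x^3 - x^2 + x + 1 = x^3 - x^2 + x + 1 + O(x^5).
The coefficient of x^4 is 0.

Final answer: 0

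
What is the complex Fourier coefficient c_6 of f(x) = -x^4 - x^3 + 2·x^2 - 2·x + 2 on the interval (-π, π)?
Compute the real Fourier coefficients first: a_6 = 7/27 - 2·π^2/9, b_6 = 11/18 + π^2/3.
Then c_6 = (a_6 − i·b_6)/2 = -π^2/9 + 7/54 - i·π^2/6 - 11·i/36.

Final answer: -π^2/9 + 7/54 - i·π^2/6 - 11·i/36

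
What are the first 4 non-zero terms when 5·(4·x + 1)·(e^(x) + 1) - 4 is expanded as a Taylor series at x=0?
65·x^3/6 + 45·x^2/2 + 45·x + 6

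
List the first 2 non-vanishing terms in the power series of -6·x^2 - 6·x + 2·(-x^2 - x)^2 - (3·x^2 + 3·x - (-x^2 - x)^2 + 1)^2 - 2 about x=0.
-12·x - 3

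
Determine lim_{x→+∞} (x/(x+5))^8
As x → +∞: x/(x+5) = 1/(1 + 5/x) → 1, and the 8th power of a limit-1 base also → 1.
Limit = 1.

Final answer: 1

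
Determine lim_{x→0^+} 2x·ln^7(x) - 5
The product is a 0·∞ indeterminate form at x → 0⁺.
Rewrite the product as 2·ln^7(x) / x^(-1) and apply L'Hôpital, or use the standard hierarchy x^(-1) ≫ |ln x|^7 as x → 0⁺.
The indeterminate product → 0, so the limit = -5.

Final answer: -5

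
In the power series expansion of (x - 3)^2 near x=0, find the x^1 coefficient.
Expand to order 1: (x - 3)^2 = 9 - 6·x + O(x^2).
The coefficient of x^1 is -6.

Final answer: -6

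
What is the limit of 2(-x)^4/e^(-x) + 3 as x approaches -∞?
The quotient is an ∞/∞ indeterminate form as x → -∞.
Compare growth rates of the dominant terms (exponentials ≫ polynomials ≫ logarithms), or apply L'Hôpital's rule; the quotient → 0.
Adding the constant: 0 + 3 = 3. Limit = 3.

Final answer: 3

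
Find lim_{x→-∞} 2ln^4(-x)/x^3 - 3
The quotient is an ∞/∞ indeterminate form as x → -∞.
Compare growth rates of the dominant terms (exponentials ≫ polynomials ≫ logarithms), or apply L'Hôpital's rule; the quotient → 0.
Adding the constant: 0 - 3 = -3. Limit = -3.

Final answer: -3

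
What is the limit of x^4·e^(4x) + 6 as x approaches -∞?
The product is a 0·∞ indeterminate form at x → -∞.
Rewrite the product as x^4 / e^(-4x) (an ∞/∞ form) and apply L'Hôpital, or use the standard hierarchy e^(4|x|) ≫ |x^4| as x → -∞.
The indeterminate product → 0, so the limit = 6.

Final answer: 6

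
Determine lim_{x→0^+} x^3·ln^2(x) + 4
The product is a 0·∞ indeterminate form at x → 0⁺.
Rewrite the product as ln^2(x) / x^(-3) and apply L'Hôpital, or use the standard hierarchy x^(-3) ≫ |ln x|^2 as x → 0⁺.
The indeterminate product → 0, so the limit = 4.

Final answer: 4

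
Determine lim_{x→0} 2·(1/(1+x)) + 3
Direct substitution at x = 0 gives 5.

Final answer: 5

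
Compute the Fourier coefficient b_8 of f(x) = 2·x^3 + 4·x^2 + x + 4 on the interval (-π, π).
b_8 = (1/π) ∫_{-π}^{π} f(x)·sin(8x) dx.
Evaluate the integral (use parity and integration by parts as needed): b_8 = -π^2/2 - 13/64.

Final answer: -π^2/2 - 13/64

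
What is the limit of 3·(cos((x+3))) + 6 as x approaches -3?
Direct substitution at x = -3 gives 9.

Final answer: 9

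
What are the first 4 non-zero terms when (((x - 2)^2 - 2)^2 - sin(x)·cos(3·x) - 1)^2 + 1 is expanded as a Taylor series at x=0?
-700·x^3 + 409·x^2 - 102·x + 10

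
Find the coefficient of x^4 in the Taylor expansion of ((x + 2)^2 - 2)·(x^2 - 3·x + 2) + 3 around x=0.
Expand to order 4: ((x + 2)^2 - 2)·(x^2 - 3·x + 2) + 3 = x^4 + x^3 - 8·x^2 + 2·x + 7 + O(x^5).
The coefficient of x^4 is 1.

Final answer: 1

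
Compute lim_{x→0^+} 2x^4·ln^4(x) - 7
The product is a 0·∞ indeterminate form at x → 0⁺.
Rewrite the product as 2·ln^4(x) / x^(-4) and apply L'Hôpital, or use the standard hierarchy x^(-4) ≫ |ln x|^4 as x → 0⁺.
The indeterminate product → 0, so the limit = -7.

Final answer: -7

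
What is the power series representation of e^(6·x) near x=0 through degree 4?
54·x^4 + 36·x^3 + 18·x^2 + 6·x + 1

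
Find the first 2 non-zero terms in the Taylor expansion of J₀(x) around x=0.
1 - x^2/4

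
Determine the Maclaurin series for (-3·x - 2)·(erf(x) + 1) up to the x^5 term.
-2·x^5/(5·√(π)) + 2·x^4/√(π) + 4·x^3/(3·√(π)) - 6·x^2/√(π) + x·(-3 - 4/√(π)) - 2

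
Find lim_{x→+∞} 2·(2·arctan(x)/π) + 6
Evaluate the dominant behaviour as x → +∞; each term tends to a finite value or vanishes.
Limit = 8.

Final answer: 8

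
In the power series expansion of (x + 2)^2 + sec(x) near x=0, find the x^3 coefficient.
Expand to order 3: (x + 2)^2 + sec(x) = 3·x^2/2 + 4·x + 5 + O(x^4).
The coefficient of x^3 is 0.

Final answer: 0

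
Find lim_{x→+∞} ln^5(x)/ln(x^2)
This is an ∞/∞ indeterminate form as x → +∞.
Write ln(x^2) = 2·ln(x), reducing the quotient to ln^4(x)/2 → ∞.
Limit = ∞.

Final answer: ∞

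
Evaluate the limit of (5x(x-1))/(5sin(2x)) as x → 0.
Both numerator and denominator → 0 as x → 0; this is a 0/0 indeterminate form.
Expand each to leading order near x = 0: numerator ~ -5·x, denominator ~ 10·x.
The limit of the ratio is -1/2.

Final answer: -1/2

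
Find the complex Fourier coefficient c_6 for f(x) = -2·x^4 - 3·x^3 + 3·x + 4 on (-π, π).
Compute the real Fourier coefficients first: a_6 = 2/27 - 4·π^2/9, b_6 = -7/6 + π^2.
Then c_6 = (a_6 − i·b_6)/2 = -2·π^2/9 + 1/27 - i·π^2/2 + 7·i/12.

Final answer: -2·π^2/9 + 1/27 - i·π^2/2 + 7·i/12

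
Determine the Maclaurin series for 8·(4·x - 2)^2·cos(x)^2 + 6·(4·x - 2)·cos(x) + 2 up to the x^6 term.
7427·x^6/180 - 125·x^5/3 - 707·x^4/6 + 116·x^3 + 102·x^2 - 104·x + 22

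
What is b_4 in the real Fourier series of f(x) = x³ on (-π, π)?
b_4 = (1/π) ∫_{-π}^{π} f(x)·sin(4x) dx.
Evaluate the integral (use parity and integration by parts as needed): b_4 = 3/16 - π^2/2.

Final answer: 3/16 - π^2/2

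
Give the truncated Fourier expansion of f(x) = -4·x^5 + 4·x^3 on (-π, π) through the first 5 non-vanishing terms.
(-1008 - 8·π^4 + 168·π^2)·sin(x) + (-24·π^2 + 36 + 4·π^4)·sin(2·x) + (-8·π^4/3 - 464/81 + 232·π^2/27)·sin(3·x) + (-9·π^2/2 + 27/16 + 2·π^4)·sin(4·x) + (-8·π^4/5 - 432/625 + 72·π^2/25)·sin(5·x)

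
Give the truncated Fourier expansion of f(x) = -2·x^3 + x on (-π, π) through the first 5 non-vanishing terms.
(26 - 4·π^2)·sin(x) + (-4 + 2·π^2)·sin(2·x) + (14/9 - 4·π^2/3)·sin(3·x) + (-7/8 + π^2)·sin(4·x) + (74/125 - 4·π^2/5)·sin(5·x)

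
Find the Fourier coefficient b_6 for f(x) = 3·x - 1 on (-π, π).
b_6 = (1/π) ∫_{-π}^{π} f(x)·sin(6x) dx.
Evaluate the integral (use parity and integration by parts as needed): b_6 = -1.

Final answer: -1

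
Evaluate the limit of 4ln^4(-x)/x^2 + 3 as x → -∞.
The quotient is an ∞/∞ indeterminate form as x → -∞.
Compare growth rates of the dominant terms (exponentials ≫ polynomials ≫ logarithms), or apply L'Hôpital's rule; the quotient → 0.
Adding the constant: 0 + 3 = 3. Limit = 3.

Final answer: 3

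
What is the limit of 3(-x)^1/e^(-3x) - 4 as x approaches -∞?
The quotient is an ∞/∞ indeterminate form as x → -∞.
Compare growth rates of the dominant terms (exponentials ≫ polynomials ≫ logarithms), or apply L'Hôpital's rule; the quotient → 0.
Adding the constant: 0 - 4 = -4. Limit = -4.

Final answer: -4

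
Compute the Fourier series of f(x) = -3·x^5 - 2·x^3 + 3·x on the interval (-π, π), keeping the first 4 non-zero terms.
(-690 - 6·π^4 + 116·π^2)·sin(x) + (-13·π^2 + 33/2 + 3·π^4)·sin(2·x) + (-2·π^4 - 2/27 + 28·π^2/9)·sin(3·x) + (-7·π^2/8 - 75/64 + 3·π^4/2)·sin(4·x)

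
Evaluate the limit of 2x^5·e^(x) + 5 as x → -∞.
The product is a 0·∞ indeterminate form at x → -∞.
Rewrite the product as 2x^5 / e^(-x) (an ∞/∞ form) and apply L'Hôpital, or use the standard hierarchy e^(|x|) ≫ |x^5| as x → -∞.
The indeterminate product → 0, so the limit = 5.

Final answer: 5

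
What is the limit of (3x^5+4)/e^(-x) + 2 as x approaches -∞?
The quotient is an ∞/∞ indeterminate form as x → -∞.
Compare growth rates of the dominant terms (exponentials ≫ polynomials ≫ logarithms), or apply L'Hôpital's rule; the quotient → 0.
Adding the constant: 0 + 2 = 2. Limit = 2.

Final answer: 2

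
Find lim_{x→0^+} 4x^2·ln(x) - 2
The product is a 0·∞ indeterminate form at x → 0⁺.
Rewrite the product as 4·ln(x) / x^(-2) and apply L'Hôpital, or use the standard hierarchy x^(-2) ≫ |ln x| as x → 0⁺.
The indeterminate product → 0, so the limit = -2.

Final answer: -2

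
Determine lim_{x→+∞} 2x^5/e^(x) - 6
The quotient is an ∞/∞ indeterminate form as x → +∞.
The exponential denominator e^(x) dominates the polynomial numerator (e^x ≫ x^5 as x → ∞), so the quotient → 0.
Adding the constant: 0 - 6 = -6. Limit = -6.

Final answer: -6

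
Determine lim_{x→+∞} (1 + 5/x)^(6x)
As x → +∞: write (1 + 5/x)^(6x) = ((1 + 5/x)^x)^6 → (e^5)^6 = e^30.
Limit = e^(30).

Final answer: e^(30)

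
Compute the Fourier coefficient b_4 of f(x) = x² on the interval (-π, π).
b_4 = (1/π) ∫_{-π}^{π} f(x)·sin(4x) dx.
Evaluate the integral (use parity and integration by parts as needed): b_4 = 0.

Final answer: 0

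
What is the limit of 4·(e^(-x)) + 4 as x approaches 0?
Direct substitution at x = 0 gives 8.

Final answer: 8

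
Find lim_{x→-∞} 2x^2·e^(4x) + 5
The product is a 0·∞ indeterminate form at x → -∞.
Rewrite the product as 2x^2 / e^(-4x) (an ∞/∞ form) and apply L'Hôpital, or use the standard hierarchy e^(4|x|) ≫ |x^2| as x → -∞.
The indeterminate product → 0, so the limit = 5.

Final answer: 5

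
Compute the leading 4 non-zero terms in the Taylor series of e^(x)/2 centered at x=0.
x^3/12 + x^2/4 + x/2 + 1/2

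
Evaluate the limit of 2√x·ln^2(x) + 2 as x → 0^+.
The product is a 0·∞ indeterminate form at x → 0⁺.
Rewrite the product as 2·ln^2(x) / x^(-1/2) and apply L'Hôpital, or use the standard hierarchy x^(-1/2) ≫ |ln x|^2 as x → 0⁺.
The indeterminate product → 0, so the limit = 2.

Final answer: 2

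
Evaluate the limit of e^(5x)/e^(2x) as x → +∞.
This is an ∞/∞ indeterminate form as x → +∞.
Rewrite e^(5x)/e^(2x) = e^((5−2)x) = e^(3x); the exponent coefficient is 3 > 0 so e^(3x) → ∞.
Limit = ∞.

Final answer: ∞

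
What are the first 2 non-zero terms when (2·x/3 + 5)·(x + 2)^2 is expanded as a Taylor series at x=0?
68·x/3 + 20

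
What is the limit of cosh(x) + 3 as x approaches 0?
Direct substitution at x = 0 gives 4.

Final answer: 4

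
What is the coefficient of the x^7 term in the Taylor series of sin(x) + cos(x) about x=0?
Expand to order 7: sin(x) + cos(x) = -x^7/5040 - x^6/720 + x^5/120 + x^4/24 - x^3/6 - x^2/2 + x + 1 + O(x^8).
The coefficient of x^7 is -1/5040.

Final answer: -1/5040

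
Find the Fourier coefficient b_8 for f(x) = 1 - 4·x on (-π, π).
b_8 = (1/π) ∫_{-π}^{π} f(x)·sin(8x) dx.
Evaluate the integral (use parity and integration by parts as needed): b_8 = 1.

Final answer: 1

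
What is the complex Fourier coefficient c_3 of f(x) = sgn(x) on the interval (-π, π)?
Compute the real Fourier coefficients first: a_3 = 0, b_3 = 4/(3·π).
Then c_3 = (a_3 − i·b_3)/2 = -2·i/(3·π).

Final answer: -2·i/(3·π)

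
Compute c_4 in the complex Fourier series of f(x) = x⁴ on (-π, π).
Compute the real Fourier coefficients first: a_4 = -3/16 + π^2/2, b_4 = 0.
Then c_4 = (a_4 − i·b_4)/2 = -3/32 + π^2/4.

Final answer: -3/32 + π^2/4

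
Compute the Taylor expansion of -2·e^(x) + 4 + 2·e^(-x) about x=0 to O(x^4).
-2·x^3/3 - 4·x + 4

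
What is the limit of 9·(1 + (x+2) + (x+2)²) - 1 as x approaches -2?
Direct substitution at x = -2 gives 8.

Final answer: 8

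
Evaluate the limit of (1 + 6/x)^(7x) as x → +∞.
As x → +∞: write (1 + 6/x)^(7x) = ((1 + 6/x)^x)^7 → (e^6)^7 = e^42.
Limit = e^(42).

Final answer: e^(42)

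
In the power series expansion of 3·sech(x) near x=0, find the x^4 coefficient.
Expand to order 4: 3·sech(x) = 5·x^4/8 - 3·x^2/2 + 3 + O(x^5).
The coefficient of x^4 is 5/8.

Final answer: 5/8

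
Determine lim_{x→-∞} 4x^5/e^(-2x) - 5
The quotient is an ∞/∞ indeterminate form as x → -∞.
Compare growth rates of the dominant terms (exponentials ≫ polynomials ≫ logarithms), or apply L'Hôpital's rule; the quotient → 0.
Adding the constant: 0 - 5 = -5. Limit = -5.

Final answer: -5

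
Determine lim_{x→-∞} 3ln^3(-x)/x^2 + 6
The quotient is an ∞/∞ indeterminate form as x → -∞.
Compare growth rates of the dominant terms (exponentials ≫ polynomials ≫ logarithms), or apply L'Hôpital's rule; the quotient → 0.
Adding the constant: 0 + 6 = 6. Limit = 6.

Final answer: 6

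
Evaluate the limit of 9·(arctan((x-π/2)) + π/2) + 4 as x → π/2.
Direct substitution at x = π/2 gives 4 + 9·π/2.

Final answer: 4 + 9·π/2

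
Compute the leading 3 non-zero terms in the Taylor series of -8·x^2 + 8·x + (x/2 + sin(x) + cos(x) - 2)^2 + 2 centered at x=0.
-19·x^2/4 + 5·x + 3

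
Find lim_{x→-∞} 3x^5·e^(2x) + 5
The product is a 0·∞ indeterminate form at x → -∞.
Rewrite the product as 3x^5 / e^(-2x) (an ∞/∞ form) and apply L'Hôpital, or use the standard hierarchy e^(2|x|) ≫ |x^5| as x → -∞.
The indeterminate product → 0, so the limit = 5.

Final answer: 5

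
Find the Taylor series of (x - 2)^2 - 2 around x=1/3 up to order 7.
7/9 - 10·(x - 1/3)/3 + (x - 1/3)^2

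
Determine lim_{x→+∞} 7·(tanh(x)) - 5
Evaluate the dominant behaviour as x → +∞; each term tends to a finite value or vanishes.
Limit = 2.

Final answer: 2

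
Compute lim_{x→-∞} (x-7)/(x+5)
Evaluate the dominant behaviour as x → -∞; each term tends to a finite value or vanishes.
Limit = 1.

Final answer: 1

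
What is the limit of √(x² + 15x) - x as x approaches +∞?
As x → +∞: multiply by the conjugate to get (15x)/(√(x²+15x)+x); the denominator ~ 2x, so the limit is 15/2.
Limit = 15/2.

Final answer: 15/2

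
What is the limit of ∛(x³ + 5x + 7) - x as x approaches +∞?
This is an ∞ − ∞ indeterminate form.
Multiply by (A² + AB + B²)/(A² + AB + B²) where A = ∛(x³+5x + 7), B = x to use A³ − B³ = (A−B)(A²+AB+B²); the x³ terms cancel, leaving (5x + 7)/(A²+AB+B²) with denominator ~ 3x², so the limit is 0.
Limit = 0.

Final answer: 0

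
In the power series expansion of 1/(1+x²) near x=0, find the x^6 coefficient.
Expand to order 6: 1/(1+x²) = -x^6 + x^4 - x^2 + 1 + O(x^7).
The coefficient of x^6 is -1.

Final answer: -1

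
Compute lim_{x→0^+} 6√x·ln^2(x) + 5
The product is a 0·∞ indeterminate form at x → 0⁺.
Rewrite the product as 6·ln^2(x) / x^(-1/2) and apply L'Hôpital, or use the standard hierarchy x^(-1/2) ≫ |ln x|^2 as x → 0⁺.
The indeterminate product → 0, so the limit = 5.

Final answer: 5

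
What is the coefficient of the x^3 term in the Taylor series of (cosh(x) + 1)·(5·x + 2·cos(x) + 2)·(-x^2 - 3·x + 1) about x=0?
Expand to order 3: (cosh(x) + 1)·(5·x + 2·cos(x) + 2)·(-x^2 - 3·x + 1) = -15·x^3/2 - 38·x^2 - 14·x + 8 + O(x^4).
The coefficient of x^3 is -15/2.

Final answer: -15/2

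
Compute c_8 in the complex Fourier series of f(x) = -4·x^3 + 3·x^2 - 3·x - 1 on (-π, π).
Compute the real Fourier coefficients first: a_8 = 3/16, b_8 = 21/32 + π^2.
Then c_8 = (a_8 − i·b_8)/2 = 3/32 - i·π^2/2 - 21·i/64.

Final answer: 3/32 - i·π^2/2 - 21·i/64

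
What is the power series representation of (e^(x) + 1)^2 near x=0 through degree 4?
3·x^4/4 + 5·x^3/3 + 3·x^2 + 4·x + 4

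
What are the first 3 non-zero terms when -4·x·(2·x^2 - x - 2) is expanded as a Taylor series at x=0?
-8·x^3 + 4·x^2 + 8·x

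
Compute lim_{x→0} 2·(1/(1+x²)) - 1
Direct substitution at x = 0 gives 1.

Final answer: 1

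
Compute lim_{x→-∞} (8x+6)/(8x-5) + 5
Evaluate the dominant behaviour as x → -∞; each term tends to a finite value or vanishes.
Limit = 6.

Final answer: 6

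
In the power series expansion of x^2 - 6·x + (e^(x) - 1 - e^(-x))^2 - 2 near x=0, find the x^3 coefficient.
Expand to order 3: x^2 - 6·x + (e^(x) - 1 - e^(-x))^2 - 2 = -2·x^3/3 + 5·x^2 - 10·x - 1 + O(x^4).
The coefficient of x^3 is -2/3.

Final answer: -2/3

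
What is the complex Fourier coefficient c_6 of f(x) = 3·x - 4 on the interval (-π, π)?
Compute the real Fourier coefficients first: a_6 = 0, b_6 = -1.
Then c_6 = (a_6 − i·b_6)/2 = i/2.

Final answer: i/2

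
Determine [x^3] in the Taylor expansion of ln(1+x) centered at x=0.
Expand to order 3: ln(1+x) = x^3/3 - x^2/2 + x + O(x^4).
The coefficient of x^3 is 1/3.

Final answer: 1/3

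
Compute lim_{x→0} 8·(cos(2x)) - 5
Direct substitution at x = 0 gives 3.

Final answer: 3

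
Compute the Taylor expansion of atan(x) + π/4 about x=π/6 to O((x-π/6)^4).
atan(π/6) + π/4 + 36·(x - π/6)/(π^2 + 36) - 216·π·(x - π/6)^2/(π^4 + 72·π^2 + 1296) + (-15552 + 1296·π^2)·(x - π/6)^3/(π^6 + 108·π^4 + 3888·π^2 + 46656)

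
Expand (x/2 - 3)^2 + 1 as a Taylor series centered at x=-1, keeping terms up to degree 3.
53/4 - 7·(x + 1)/2 + (x + 1)^2/4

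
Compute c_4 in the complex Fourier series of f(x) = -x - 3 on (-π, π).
Compute the real Fourier coefficients first: a_4 = 0, b_4 = 1/2.
Then c_4 = (a_4 − i·b_4)/2 = -i/4.

Final answer: -i/4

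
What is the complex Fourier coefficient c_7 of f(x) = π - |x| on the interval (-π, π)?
Compute the real Fourier coefficients first: a_7 = 4/(49·π), b_7 = 0.
Then c_7 = (a_7 − i·b_7)/2 = 2/(49·π).

Final answer: 2/(49·π)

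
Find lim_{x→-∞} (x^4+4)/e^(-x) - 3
The quotient is an ∞/∞ indeterminate form as x → -∞.
Compare growth rates of the dominant terms (exponentials ≫ polynomials ≫ logarithms), or apply L'Hôpital's rule; the quotient → 0.
Adding the constant: 0 - 3 = -3. Limit = -3.

Final answer: -3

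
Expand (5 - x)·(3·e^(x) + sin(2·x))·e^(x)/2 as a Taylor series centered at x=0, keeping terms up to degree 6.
26·x^6/45 + 17·x^5/24 + 2·x^4/3 + 31·x^3/6 + 16·x^2 + 37·x/2 + 15/2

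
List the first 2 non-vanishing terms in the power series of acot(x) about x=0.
-x + π/2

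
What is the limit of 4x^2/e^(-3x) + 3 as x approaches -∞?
The quotient is an ∞/∞ indeterminate form as x → -∞.
Compare growth rates of the dominant terms (exponentials ≫ polynomials ≫ logarithms), or apply L'Hôpital's rule; the quotient → 0.
Adding the constant: 0 + 3 = 3. Limit = 3.

Final answer: 3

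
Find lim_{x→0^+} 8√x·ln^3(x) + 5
The product is a 0·∞ indeterminate form at x → 0⁺.
Rewrite the product as 8·ln^3(x) / x^(-1/2) and apply L'Hôpital, or use the standard hierarchy x^(-1/2) ≫ |ln x|^3 as x → 0⁺.
The indeterminate product → 0, so the limit = 5.

Final answer: 5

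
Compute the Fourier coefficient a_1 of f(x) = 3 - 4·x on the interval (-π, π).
a_1 = (1/π) ∫_{-π}^{π} f(x)·cos(1x) dx.
Evaluate the integral (use parity and integration by parts as needed): a_1 = 0.

Final answer: 0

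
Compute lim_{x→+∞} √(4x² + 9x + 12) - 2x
As x → +∞: multiply by the conjugate to get (9x+12)/(√(4x²+9x+12)+2x); the denominator ~ 4x, so the limit is 9/4.
Limit = 9/4.

Final answer: 9/4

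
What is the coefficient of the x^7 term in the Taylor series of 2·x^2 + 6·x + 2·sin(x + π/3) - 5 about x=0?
Expand to order 7: 2·x^2 + 6·x + 2·sin(x + π/3) - 5 = -x^7/5040 - √(3)·x^6/720 + x^5/120 + √(3)·x^4/24 - x^3/6 + x^2·(2 - √(3)/2) + 7·x - 5 + √(3) + O(x^8).
The coefficient of x^7 is -1/5040.

Final answer: -1/5040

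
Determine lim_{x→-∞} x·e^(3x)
This is a 0·∞ indeterminate form at x → -∞.
Rewrite the product as x / e^(-3x) (an ∞/∞ form) and apply L'Hôpital, or use the standard hierarchy e^(3|x|) ≫ |x| as x → -∞.
The indeterminate product → 0, so the limit = 0.

Final answer: 0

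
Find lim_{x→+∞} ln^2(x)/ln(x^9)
This is an ∞/∞ indeterminate form as x → +∞.
Write ln(x^9) = 9·ln(x), reducing the quotient to ln(x)/9 → ∞.
Limit = ∞.

Final answer: ∞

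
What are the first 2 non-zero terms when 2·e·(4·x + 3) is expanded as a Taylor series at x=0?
8·e·x + 6·e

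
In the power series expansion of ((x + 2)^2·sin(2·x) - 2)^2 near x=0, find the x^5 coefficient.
Expand to order 5: ((x + 2)^2·sin(2·x) - 2)^2 = -688·x^5/5 + 32·x^4 + 424·x^3/3 + 32·x^2 - 32·x + 4 + O(x^6).
The coefficient of x^5 is -688/5.

Final answer: -688/5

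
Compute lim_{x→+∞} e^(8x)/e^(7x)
This is an ∞/∞ indeterminate form as x → +∞.
Rewrite e^(8x)/e^(7x) = e^((8−7)x) = e^(x); the exponent coefficient is 1 > 0 so e^(x) → ∞.
Limit = ∞.

Final answer: ∞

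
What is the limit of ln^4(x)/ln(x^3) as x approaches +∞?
This is an ∞/∞ indeterminate form as x → +∞.
Write ln(x^3) = 3·ln(x), reducing the quotient to ln^3(x)/3 → ∞.
Limit = ∞.

Final answer: ∞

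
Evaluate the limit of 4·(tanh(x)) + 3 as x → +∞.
Evaluate the dominant behaviour as x → +∞; each term tends to a finite value or vanishes.
Limit = 7.

Final answer: 7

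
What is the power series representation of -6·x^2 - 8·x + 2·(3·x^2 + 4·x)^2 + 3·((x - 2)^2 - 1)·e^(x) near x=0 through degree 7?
17·x^7/1680 + 3·x^6/80 + 3·x^5/40 + 143·x^4/8 + 93·x^3/2 + 43·x^2/2 - 11·x + 9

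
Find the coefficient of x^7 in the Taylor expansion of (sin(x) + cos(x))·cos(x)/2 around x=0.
Expand to order 7: (sin(x) + cos(x))·cos(x)/2 = -2·x^7/315 - x^6/45 + x^5/15 + x^4/6 - x^3/3 - x^2/2 + x/2 + 1/2 + O(x^8).
The coefficient of x^7 is -2/315.

Final answer: -2/315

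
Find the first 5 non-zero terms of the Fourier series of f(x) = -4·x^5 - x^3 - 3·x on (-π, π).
(-954 - 8·π^4 + 158·π^2)·sin(x) + (-19·π^2 + 63/2 + 4·π^4)·sin(2·x) + (-8·π^4/3 - 446/81 + 142·π^2/27)·sin(3·x) + (-2·π^2 + 9/4 + 2·π^4)·sin(4·x) + (-8·π^4/5 - 882/625 + 22·π^2/25)·sin(5·x)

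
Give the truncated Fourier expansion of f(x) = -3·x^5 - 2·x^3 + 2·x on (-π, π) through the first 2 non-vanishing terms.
(-692 - 6·π^4 + 116·π^2)·sin(x) + (-13·π^2 + 35/2 + 3·π^4)·sin(2·x)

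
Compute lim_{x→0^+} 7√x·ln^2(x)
This is a 0·∞ indeterminate form at x → 0⁺.
Rewrite the product as 7·ln^2(x) / x^(-1/2) and apply L'Hôpital, or use the standard hierarchy x^(-1/2) ≫ |ln x|^2 as x → 0⁺.
The indeterminate product → 0, so the limit = 0.

Final answer: 0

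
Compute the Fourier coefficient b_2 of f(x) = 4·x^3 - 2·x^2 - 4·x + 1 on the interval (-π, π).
b_2 = (1/π) ∫_{-π}^{π} f(x)·sin(2x) dx.
Evaluate the integral (use parity and integration by parts as needed): b_2 = 10 - 4·π^2.

Final answer: 10 - 4·π^2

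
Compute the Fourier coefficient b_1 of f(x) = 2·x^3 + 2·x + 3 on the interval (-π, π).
b_1 = (1/π) ∫_{-π}^{π} f(x)·sin(1x) dx.
Evaluate the integral (use parity and integration by parts as needed): b_1 = -20 + 4·π^2.

Final answer: -20 + 4·π^2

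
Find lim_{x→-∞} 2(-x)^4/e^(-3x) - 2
The quotient is an ∞/∞ indeterminate form as x → -∞.
Compare growth rates of the dominant terms (exponentials ≫ polynomials ≫ logarithms), or apply L'Hôpital's rule; the quotient → 0.
Adding the constant: 0 - 2 = -2. Limit = -2.

Final answer: -2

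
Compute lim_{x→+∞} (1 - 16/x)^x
As x → +∞: this is the defining limit (1 - 16/x)^x → e^(-16).
Limit = e^(-16).

Final answer: e^(-16)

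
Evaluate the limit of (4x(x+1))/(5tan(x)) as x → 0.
Both numerator and denominator → 0 as x → 0; this is a 0/0 indeterminate form.
Expand each to leading order near x = 0: numerator ~ 4·x, denominator ~ 5·x.
The limit of the ratio is 4/5.

Final answer: 4/5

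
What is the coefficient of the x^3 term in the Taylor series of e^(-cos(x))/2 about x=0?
Expand to order 3: e^(-cos(x))/2 = x^2·e^(-1)/4 + e^(-1)/2 + O(x^4).
The coefficient of x^3 is 0.

Final answer: 0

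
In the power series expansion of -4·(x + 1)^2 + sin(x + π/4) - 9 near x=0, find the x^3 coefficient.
Expand to order 3: -4·(x + 1)^2 + sin(x + π/4) - 9 = -√(2)·x^3/12 + x^2·(-4 - √(2)/4) + x·(-8 + √(2)/2) - 13 + √(2)/2 + O(x^4).
The coefficient of x^3 is -√(2)/12.

Final answer: -√(2)/12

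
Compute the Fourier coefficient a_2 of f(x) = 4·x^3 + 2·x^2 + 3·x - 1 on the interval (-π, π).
a_2 = (1/π) ∫_{-π}^{π} f(x)·cos(2x) dx.
Evaluate the integral (use parity and integration by parts as needed): a_2 = 2.

Final answer: 2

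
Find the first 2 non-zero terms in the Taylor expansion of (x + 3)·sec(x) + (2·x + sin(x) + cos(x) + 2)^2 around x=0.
19·x + 12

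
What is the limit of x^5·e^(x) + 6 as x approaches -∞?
The product is a 0·∞ indeterminate form at x → -∞.
Rewrite the product as x^5 / e^(-x) (an ∞/∞ form) and apply L'Hôpital, or use the standard hierarchy e^(|x|) ≫ |x^5| as x → -∞.
The indeterminate product → 0, so the limit = 6.

Final answer: 6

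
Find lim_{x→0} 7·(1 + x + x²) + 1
Direct substitution at x = 0 gives 8.

Final answer: 8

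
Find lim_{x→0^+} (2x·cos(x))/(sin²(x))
Both numerator and denominator → 0 as x → 0^+; this is a 0/0 indeterminate form.
Expand each to leading order near x = 0: numerator ~ 2·x, denominator ~ x^2.
The limit of the ratio is ∞.

Final answer: ∞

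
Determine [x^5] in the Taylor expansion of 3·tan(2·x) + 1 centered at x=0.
Expand to order 5: 3·tan(2·x) + 1 = 64·x^5/5 + 8·x^3 + 6·x + 1 + O(x^6).
The coefficient of x^5 is 64/5.

Final answer: 64/5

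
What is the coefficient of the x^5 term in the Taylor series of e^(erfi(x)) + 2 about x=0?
Expand to order 5: e^(erfi(x)) + 2 = x^5·(4/(15·π^(5/2)) + 1/(5·√(π)) + 4/(3·π^(3/2))) + x^4·(2/(3·π^2) + 4/(3·π)) + x^3·(4/(3·π^(3/2)) + 2/(3·√(π))) + 2·x^2/π + 2·x/√(π) + 3 + O(x^6).
The coefficient of x^5 is 4/(15·π^(5/2)) + 1/(5·√(π)) + 4/(3·π^(3/2)).

Final answer: 4/(15·π^(5/2)) + 1/(5·√(π)) + 4/(3·π^(3/2))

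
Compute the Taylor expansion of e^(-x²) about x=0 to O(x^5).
x^4/2 - x^2 + 1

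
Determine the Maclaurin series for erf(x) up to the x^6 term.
x^5/(5·√(π)) - 2·x^3/(3·√(π)) + 2·x/√(π)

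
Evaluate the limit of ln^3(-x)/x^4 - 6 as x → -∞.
The quotient is an ∞/∞ indeterminate form as x → -∞.
Compare growth rates of the dominant terms (exponentials ≫ polynomials ≫ logarithms), or apply L'Hôpital's rule; the quotient → 0.
Adding the constant: 0 - 6 = -6. Limit = -6.

Final answer: -6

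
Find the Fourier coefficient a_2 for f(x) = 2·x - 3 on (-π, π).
a_2 = (1/π) ∫_{-π}^{π} f(x)·cos(2x) dx.
Evaluate the integral (use parity and integration by parts as needed): a_2 = 0.

Final answer: 0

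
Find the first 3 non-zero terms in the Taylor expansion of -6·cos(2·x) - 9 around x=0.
-4·x^4 + 12·x^2 - 15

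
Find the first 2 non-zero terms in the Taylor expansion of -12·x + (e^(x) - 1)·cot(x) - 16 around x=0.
-23·x/2 - 15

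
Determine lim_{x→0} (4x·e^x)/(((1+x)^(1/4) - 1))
Both numerator and denominator → 0 as x → 0; this is a 0/0 indeterminate form.
Expand each to leading order near x = 0: numerator ~ 4·x, denominator ~ x/4.
The limit of the ratio is 16.

Final answer: 16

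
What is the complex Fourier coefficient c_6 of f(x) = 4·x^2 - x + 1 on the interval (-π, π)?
Compute the real Fourier coefficients first: a_6 = 4/9, b_6 = 1/3.
Then c_6 = (a_6 − i·b_6)/2 = 2/9 - i/6.

Final answer: 2/9 - i/6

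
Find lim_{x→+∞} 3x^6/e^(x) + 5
The quotient is an ∞/∞ indeterminate form as x → +∞.
The exponential denominator e^(x) dominates the polynomial numerator (e^x ≫ x^6 as x → ∞), so the quotient → 0.
Adding the constant: 0 + 5 = 5. Limit = 5.

Final answer: 5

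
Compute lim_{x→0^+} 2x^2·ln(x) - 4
The product is a 0·∞ indeterminate form at x → 0⁺.
Rewrite the product as 2·ln(x) / x^(-2) and apply L'Hôpital, or use the standard hierarchy x^(-2) ≫ |ln x| as x → 0⁺.
The indeterminate product → 0, so the limit = -4.

Final answer: -4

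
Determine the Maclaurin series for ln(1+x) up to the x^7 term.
x^7/7 - x^6/6 + x^5/5 - x^4/4 + x^3/3 - x^2/2 + x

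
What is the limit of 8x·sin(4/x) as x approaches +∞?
As x → +∞: let u = 4/x → 0⁺; then 8·x·sin(4/x) = 8·4·sin(u)/u → 8·4·1 = 32.
Limit = 32.

Final answer: 32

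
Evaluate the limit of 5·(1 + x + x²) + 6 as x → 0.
Direct substitution at x = 0 gives 11.

Final answer: 11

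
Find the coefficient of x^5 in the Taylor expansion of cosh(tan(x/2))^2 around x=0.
Expand to order 5: cosh(tan(x/2))^2 = x^4/16 + x^2/4 + 1 + O(x^6).
The coefficient of x^5 is 0.

Final answer: 0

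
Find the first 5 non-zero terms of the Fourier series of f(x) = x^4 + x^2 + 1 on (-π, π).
(44 - 8·π^2)·cos(x) + (-2 + 2·π^2)·cos(2·x) + (4/27 - 8·π^2/9)·cos(3·x) + (1/16 + π^2/2)·cos(4·x) + 1 + π^2/3 + π^4/5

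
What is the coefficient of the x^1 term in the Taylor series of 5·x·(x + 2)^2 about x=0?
Expand to order 1: 5·x·(x + 2)^2 = 20·x + O(x^2).
The coefficient of x^1 is 20.

Final answer: 20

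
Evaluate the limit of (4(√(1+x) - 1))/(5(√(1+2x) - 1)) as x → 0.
Both numerator and denominator → 0 as x → 0; this is a 0/0 indeterminate form.
Expand each to leading order near x = 0: numerator ~ 2·x, denominator ~ 5·x.
The limit of the ratio is 2/5.

Final answer: 2/5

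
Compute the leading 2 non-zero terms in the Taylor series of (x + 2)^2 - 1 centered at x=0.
4·x + 3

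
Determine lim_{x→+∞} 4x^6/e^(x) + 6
The quotient is an ∞/∞ indeterminate form as x → +∞.
The exponential denominator e^(x) dominates the polynomial numerator (e^x ≫ x^6 as x → ∞), so the quotient → 0.
Adding the constant: 0 + 6 = 6. Limit = 6.

Final answer: 6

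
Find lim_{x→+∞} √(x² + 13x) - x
This is an ∞ − ∞ indeterminate form.
Multiply and divide by the conjugate √(x²+13x) + x; the x² terms cancel, leaving (13x)/(√(x²+13x)+x) → 13/2.
Limit = 13/2.

Final answer: 13/2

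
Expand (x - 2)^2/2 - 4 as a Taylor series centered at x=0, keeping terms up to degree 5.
x^2/2 - 2·x - 2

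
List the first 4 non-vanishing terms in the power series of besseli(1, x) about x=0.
x^7/18432 + x^5/384 + x^3/16 + x/2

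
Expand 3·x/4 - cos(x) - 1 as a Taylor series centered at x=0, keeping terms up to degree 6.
x^6/720 - x^4/24 + x^2/2 + 3·x/4 - 2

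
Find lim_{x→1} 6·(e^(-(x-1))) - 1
Direct substitution at x = 1 gives 5.

Final answer: 5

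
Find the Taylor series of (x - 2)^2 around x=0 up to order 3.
x^2 - 4·x + 4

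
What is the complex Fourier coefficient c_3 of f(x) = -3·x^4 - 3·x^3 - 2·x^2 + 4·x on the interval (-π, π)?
Compute the real Fourier coefficients first: a_3 = -8/9 + 8·π^2/3, b_3 = 4 - 2·π^2.
Then c_3 = (a_3 − i·b_3)/2 = -4/9 + 4·π^2/3 - 2·i + i·π^2.

Final answer: -4/9 + 4·π^2/3 - 2·i + i·π^2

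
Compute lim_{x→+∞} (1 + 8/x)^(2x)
As x → +∞: write (1 + 8/x)^(2x) = ((1 + 8/x)^x)^2 → (e^8)^2 = e^16.
Limit = e^(16).

Final answer: e^(16)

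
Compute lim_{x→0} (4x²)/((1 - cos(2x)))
Both numerator and denominator → 0 as x → 0; this is a 0/0 indeterminate form.
Expand each to leading order near x = 0: numerator ~ 4·x^2, denominator ~ 2·x^2.
The limit of the ratio is 2.

Final answer: 2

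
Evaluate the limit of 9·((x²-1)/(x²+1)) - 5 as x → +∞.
Evaluate the dominant behaviour as x → +∞; each term tends to a finite value or vanishes.
Limit = 4.

Final answer: 4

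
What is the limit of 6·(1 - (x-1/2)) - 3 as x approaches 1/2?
Direct substitution at x = 1/2 gives 3.

Final answer: 3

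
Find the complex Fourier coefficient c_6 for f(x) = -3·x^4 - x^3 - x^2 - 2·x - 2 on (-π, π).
Compute the real Fourier coefficients first: a_6 = -2·π^2/3, b_6 = 11/18 + π^2/3.
Then c_6 = (a_6 − i·b_6)/2 = -π^2/3 - i·π^2/6 - 11·i/36.

Final answer: -π^2/3 - i·π^2/6 - 11·i/36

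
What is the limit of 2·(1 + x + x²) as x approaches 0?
Direct substitution at x = 0 gives 2.

Final answer: 2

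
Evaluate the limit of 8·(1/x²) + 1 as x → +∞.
Evaluate the dominant behaviour as x → +∞; each term tends to a finite value or vanishes.
Limit = 1.

Final answer: 1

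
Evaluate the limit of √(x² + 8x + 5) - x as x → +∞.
This is an ∞ − ∞ indeterminate form.
Multiply and divide by the conjugate √(x²+8x + 5) + x; the x² terms cancel, leaving (8x + 5)/(√(x²+8x + 5)+x) → 8/2 = 4.
Limit = 4.

Final answer: 4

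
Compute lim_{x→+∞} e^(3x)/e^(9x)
This is an ∞/∞ indeterminate form as x → +∞.
Rewrite e^(3x)/e^(9x) = e^((3−9)x) = e^(-6x); the exponent coefficient is -6 < 0 so e^(-6x) → 0.
Limit = 0.

Final answer: 0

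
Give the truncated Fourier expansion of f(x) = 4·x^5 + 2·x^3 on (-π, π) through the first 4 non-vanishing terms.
(-156·π^2 + 8·π^4 + 936)·sin(x) + (-4·π^4 - 27 + 18·π^2)·sin(2·x) + (-124·π^2/27 + 248/81 + 8·π^4/3)·sin(3·x) + (-2·π^4 - 9/16 + 3·π^2/2)·sin(4·x)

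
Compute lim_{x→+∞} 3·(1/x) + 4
Evaluate the dominant behaviour as x → +∞; each term tends to a finite value or vanishes.
Limit = 4.

Final answer: 4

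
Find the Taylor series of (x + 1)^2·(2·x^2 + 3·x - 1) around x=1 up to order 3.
16 + 44·(x - 1) + 40·(x - 1)^2 + 15·(x - 1)^3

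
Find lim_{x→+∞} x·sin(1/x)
As x → +∞: let u = 1/x → 0⁺; then x·sin(1/x) = 1·sin(u)/u → 1·1 = 1.
Limit = 1.

Final answer: 1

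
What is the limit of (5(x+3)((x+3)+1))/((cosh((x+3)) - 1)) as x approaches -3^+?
Both numerator and denominator → 0 as x → -3^+; this is a 0/0 indeterminate form.
Expand each to leading order near x = -3: numerator ~ 5·(x + 3), denominator ~ (x + 3)^2/2.
The limit of the ratio is ∞.

Final answer: ∞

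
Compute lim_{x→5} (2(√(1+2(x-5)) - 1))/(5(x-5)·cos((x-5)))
Both numerator and denominator → 0 as x → 5; this is a 0/0 indeterminate form.
Expand each to leading order near x = 5: numerator ~ 2·(x - 5), denominator ~ 5·(x - 5).
The limit of the ratio is 2/5.

Final answer: 2/5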